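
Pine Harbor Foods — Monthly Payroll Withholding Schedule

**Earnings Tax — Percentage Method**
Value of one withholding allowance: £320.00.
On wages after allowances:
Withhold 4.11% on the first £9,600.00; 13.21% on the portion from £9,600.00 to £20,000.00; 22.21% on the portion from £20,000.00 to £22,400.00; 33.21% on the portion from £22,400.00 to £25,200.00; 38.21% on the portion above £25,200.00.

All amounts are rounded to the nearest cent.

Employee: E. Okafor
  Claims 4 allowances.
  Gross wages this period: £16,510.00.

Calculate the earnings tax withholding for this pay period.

£1,138.28

Earnings Tax: taxable = £16,510.00 − 4×£320.00 = £15,230.00
  £394.56 + 13.21% × (£15,230.00 − £9,600.00) = £394.56 + 13.21% × £5,630.00 = £1,138.28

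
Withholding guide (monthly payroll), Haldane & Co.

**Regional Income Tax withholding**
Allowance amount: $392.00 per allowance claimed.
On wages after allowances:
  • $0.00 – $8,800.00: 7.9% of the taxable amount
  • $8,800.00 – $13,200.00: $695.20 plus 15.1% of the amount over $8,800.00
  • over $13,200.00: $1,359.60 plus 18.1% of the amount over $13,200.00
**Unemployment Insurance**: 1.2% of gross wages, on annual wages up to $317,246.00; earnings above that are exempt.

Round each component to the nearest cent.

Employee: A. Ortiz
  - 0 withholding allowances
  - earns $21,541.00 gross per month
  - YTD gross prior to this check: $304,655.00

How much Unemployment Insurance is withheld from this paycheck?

$151.09

Unemployment Insurance: cap $317,246.00 − YTD $304,655.00 = $12,591.00 subject; 1.2% × $12,591.00 = $151.09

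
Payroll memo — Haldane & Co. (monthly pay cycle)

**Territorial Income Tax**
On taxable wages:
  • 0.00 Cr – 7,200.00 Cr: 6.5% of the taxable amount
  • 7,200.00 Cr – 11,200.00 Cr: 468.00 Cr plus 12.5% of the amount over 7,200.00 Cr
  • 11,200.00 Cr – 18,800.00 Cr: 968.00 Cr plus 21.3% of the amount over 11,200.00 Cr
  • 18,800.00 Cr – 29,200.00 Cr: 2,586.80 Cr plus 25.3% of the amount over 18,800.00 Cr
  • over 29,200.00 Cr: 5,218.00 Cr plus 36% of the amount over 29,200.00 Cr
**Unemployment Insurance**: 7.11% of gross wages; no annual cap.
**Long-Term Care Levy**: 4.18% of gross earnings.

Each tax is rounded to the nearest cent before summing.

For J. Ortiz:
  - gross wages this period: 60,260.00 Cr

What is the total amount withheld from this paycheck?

23,202.96 Cr

Territorial Income Tax: taxable = 60,260.00 Cr
  5,218.00 Cr + 36% × (60,260.00 Cr − 29,200.00 Cr) = 5,218.00 Cr + 36% × 31,060.00 Cr = 16,399.60 Cr
Unemployment Insurance: 7.11% × 60,260.00 Cr = 4,284.49 Cr
Long-Term Care Levy: 4.18% × 60,260.00 Cr = 2,518.87 Cr
Total: 16,399.60 Cr + 4,284.49 Cr + 2,518.87 Cr = 23,202.96 Cr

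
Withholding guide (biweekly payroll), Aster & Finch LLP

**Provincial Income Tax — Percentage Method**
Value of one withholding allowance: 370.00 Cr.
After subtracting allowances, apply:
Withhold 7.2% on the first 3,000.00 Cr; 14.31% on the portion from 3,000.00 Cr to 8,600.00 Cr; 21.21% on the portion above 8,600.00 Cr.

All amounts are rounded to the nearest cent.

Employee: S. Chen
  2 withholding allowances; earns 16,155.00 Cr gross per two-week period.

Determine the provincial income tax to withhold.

2,462.82 Cr

Provincial Income Tax: taxable = 16,155.00 Cr − 2×370.00 Cr = 15,415.00 Cr
  1,017.36 Cr + 21.21% × (15,415.00 Cr − 8,600.00 Cr) = 1,017.36 Cr + 21.21% × 6,815.00 Cr = 2,462.82 Cr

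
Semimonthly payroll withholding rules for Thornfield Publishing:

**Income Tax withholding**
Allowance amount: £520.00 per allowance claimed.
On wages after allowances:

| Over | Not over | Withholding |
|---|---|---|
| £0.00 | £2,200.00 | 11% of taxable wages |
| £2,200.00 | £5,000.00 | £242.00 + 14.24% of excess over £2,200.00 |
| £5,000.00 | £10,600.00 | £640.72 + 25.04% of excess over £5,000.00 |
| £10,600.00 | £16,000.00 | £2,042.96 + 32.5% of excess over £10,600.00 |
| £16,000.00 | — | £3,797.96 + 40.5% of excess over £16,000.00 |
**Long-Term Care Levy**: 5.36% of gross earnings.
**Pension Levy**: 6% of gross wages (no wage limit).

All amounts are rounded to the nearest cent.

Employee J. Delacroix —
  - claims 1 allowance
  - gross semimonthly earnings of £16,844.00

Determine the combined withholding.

£5,842.66

Income Tax: taxable = £16,844.00 − 1×£520.00 = £16,324.00
  £3,797.96 + 40.5% × (£16,324.00 − £16,000.00) = £3,797.96 + 40.5% × £324.00 = £3,929.18
Long-Term Care Levy: 5.36% × £16,844.00 = £902.84
Pension Levy: 6% × £16,844.00 = £1,010.64
Total: £3,929.18 + £902.84 + £1,010.64 = £5,842.66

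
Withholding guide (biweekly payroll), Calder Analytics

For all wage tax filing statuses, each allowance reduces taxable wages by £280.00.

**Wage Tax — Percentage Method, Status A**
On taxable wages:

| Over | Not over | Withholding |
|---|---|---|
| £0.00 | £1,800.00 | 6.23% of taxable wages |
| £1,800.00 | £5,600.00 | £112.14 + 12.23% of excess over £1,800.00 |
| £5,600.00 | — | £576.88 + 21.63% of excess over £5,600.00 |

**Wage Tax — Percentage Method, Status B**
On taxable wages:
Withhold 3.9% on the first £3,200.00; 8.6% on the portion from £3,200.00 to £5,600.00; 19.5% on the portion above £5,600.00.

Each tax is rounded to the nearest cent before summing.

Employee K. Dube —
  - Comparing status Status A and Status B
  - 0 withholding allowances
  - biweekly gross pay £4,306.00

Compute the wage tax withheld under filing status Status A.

£418.62

Wage Tax (Status A): taxable = £4,306.00
  £112.14 + 12.23% × (£4,306.00 − £1,800.00) = £112.14 + 12.23% × £2,506.00 = £418.62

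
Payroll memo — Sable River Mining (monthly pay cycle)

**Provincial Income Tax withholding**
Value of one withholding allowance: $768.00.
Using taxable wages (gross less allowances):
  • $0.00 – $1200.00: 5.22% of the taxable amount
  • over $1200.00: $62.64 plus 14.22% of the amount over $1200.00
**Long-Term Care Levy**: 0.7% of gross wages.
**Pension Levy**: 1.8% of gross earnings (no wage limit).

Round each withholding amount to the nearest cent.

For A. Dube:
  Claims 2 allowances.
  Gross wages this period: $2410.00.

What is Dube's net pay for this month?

Provincial Income Tax: taxable = $2410.00 − 2×$768.00 = $874.00
  5.22% × $874.00 = $45.62
Long-Term Care Levy: 0.7% × $2410.00 = $16.87
Pension Levy: 1.8% × $2410.00 = $43.38
Total withheld: $45.62 + $16.87 + $43.38 = $105.87
Net pay: $2410.00 − $105.87 = $2304.13

$2304.13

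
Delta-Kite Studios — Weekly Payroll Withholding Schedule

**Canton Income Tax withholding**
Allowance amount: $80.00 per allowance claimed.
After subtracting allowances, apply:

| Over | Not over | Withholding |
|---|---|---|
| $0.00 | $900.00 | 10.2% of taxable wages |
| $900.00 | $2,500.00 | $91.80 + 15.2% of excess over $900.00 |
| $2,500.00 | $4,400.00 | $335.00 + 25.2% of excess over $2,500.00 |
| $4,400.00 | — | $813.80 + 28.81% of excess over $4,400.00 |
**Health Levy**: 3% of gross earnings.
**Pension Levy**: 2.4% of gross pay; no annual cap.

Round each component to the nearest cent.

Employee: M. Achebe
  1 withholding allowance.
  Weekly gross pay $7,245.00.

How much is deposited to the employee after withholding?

Canton Income Tax: taxable = $7,245.00 − 1×$80.00 = $7,165.00
  $813.80 + 28.81% × ($7,165.00 − $4,400.00) = $813.80 + 28.81% × $2,765.00 = $1,610.40
Health Levy: 3% × $7,245.00 = $217.35
Pension Levy: 2.4% × $7,245.00 = $173.88
Total withheld: $1,610.40 + $217.35 + $173.88 = $2,001.63
Net pay: $7,245.00 − $2,001.63 = $5,243.37

$5,243.37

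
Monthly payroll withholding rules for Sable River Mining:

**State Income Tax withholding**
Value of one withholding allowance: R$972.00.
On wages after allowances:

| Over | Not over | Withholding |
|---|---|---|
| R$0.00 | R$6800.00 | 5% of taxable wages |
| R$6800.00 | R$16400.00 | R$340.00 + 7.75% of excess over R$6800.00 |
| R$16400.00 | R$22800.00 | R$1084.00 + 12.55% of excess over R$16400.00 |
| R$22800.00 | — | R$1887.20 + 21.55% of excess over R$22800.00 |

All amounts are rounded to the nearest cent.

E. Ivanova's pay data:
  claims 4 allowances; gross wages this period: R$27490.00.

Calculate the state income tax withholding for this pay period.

R$2060.03

State Income Tax: taxable = R$27490.00 − 4×R$972.00 = R$23602.00
  R$1887.20 + 21.55% × (R$23602.00 − R$22800.00) = R$1887.20 + 21.55% × R$802.00 = R$2060.03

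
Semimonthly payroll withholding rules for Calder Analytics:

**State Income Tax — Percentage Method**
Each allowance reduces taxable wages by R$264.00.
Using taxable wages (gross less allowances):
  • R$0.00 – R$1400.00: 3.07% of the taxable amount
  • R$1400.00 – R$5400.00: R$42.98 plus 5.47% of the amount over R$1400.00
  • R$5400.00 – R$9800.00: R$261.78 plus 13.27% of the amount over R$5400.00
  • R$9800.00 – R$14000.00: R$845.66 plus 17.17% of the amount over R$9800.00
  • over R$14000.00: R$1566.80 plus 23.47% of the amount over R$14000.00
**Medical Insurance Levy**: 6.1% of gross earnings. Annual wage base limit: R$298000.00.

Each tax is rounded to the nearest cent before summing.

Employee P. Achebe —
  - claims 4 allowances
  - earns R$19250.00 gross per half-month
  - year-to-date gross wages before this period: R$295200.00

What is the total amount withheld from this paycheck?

State Income Tax: taxable = R$19250.00 − 4×R$264.00 = R$18194.00
  R$1566.80 + 23.47% × (R$18194.00 − R$14000.00) = R$1566.80 + 23.47% × R$4194.00 = R$2551.13
Medical Insurance Levy: cap R$298000.00 − YTD R$295200.00 = R$2800.00 subject; 6.1% × R$2800.00 = R$170.80
Total: R$2551.13 + R$170.80 = R$2721.93

R$2721.93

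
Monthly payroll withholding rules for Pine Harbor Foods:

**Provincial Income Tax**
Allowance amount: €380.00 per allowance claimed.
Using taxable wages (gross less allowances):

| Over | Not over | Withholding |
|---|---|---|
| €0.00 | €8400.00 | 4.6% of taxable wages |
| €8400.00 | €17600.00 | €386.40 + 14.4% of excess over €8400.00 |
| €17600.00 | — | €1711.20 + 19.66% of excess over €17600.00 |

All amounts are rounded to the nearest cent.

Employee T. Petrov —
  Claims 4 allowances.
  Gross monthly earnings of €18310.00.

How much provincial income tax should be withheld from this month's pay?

€1594.56

Provincial Income Tax: taxable = €18310.00 − 4×€380.00 = €16790.00
  €386.40 + 14.4% × (€16790.00 − €8400.00) = €386.40 + 14.4% × €8390.00 = €1594.56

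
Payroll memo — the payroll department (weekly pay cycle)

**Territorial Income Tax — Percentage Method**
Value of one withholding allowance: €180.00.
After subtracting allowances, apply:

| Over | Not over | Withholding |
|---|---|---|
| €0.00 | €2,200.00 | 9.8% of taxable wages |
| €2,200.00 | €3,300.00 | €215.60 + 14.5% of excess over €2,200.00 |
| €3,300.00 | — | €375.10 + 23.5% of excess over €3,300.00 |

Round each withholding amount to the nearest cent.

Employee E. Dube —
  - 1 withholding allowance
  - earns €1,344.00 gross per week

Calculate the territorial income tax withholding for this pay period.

Territorial Income Tax: taxable = €1,344.00 − 1×€180.00 = €1,164.00
  9.8% × €1,164.00 = €114.07

€114.07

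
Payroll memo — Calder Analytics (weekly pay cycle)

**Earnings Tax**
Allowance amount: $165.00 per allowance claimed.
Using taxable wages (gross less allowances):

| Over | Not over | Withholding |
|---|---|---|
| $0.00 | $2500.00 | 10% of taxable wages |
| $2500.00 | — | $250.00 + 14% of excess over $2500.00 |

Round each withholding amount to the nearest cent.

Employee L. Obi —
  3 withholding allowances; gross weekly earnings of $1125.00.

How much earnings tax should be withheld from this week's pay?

$63.00

Earnings Tax: taxable = $1125.00 − 3×$165.00 = $630.00
  10% × $630.00 = $63.00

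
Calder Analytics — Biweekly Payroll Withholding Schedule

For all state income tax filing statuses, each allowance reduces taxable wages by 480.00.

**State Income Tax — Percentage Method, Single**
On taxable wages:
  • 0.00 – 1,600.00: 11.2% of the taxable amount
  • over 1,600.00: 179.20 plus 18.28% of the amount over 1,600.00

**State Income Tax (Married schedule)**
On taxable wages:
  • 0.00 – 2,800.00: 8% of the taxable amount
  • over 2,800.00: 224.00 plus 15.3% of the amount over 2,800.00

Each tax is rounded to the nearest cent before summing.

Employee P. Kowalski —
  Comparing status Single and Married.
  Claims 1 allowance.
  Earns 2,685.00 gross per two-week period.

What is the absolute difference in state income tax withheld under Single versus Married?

113.39

State Income Tax (Single): taxable = 2,685.00 − 1×480.00 = 2,205.00
  179.20 + 18.28% × (2,205.00 − 1,600.00) = 179.20 + 18.28% × 605.00 = 289.79
State Income Tax (Married): taxable = 2,685.00 − 1×480.00 = 2,205.00
  8% × 2,205.00 = 176.40
Difference: |289.79 − 176.40| = 113.39 (higher under Single)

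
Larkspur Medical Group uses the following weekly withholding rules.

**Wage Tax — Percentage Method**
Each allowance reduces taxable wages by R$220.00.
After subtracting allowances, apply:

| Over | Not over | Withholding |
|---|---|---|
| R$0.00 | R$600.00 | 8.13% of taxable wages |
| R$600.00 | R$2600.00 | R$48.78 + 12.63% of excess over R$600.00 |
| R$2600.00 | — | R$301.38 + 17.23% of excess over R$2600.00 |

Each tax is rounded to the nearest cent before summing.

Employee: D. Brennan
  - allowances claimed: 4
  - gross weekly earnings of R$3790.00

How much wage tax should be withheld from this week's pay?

Wage Tax: taxable = R$3790.00 − 4×R$220.00 = R$2910.00
  R$301.38 + 17.23% × (R$2910.00 − R$2600.00) = R$301.38 + 17.23% × R$310.00 = R$354.79

R$354.79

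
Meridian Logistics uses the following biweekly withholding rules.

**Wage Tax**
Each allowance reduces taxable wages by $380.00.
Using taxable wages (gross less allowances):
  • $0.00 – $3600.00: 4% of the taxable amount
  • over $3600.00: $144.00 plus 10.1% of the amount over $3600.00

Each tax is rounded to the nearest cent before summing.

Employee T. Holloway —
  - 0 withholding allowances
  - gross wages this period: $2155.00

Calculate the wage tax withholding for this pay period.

$86.20

Wage Tax: taxable = $2155.00
  4% × $2155.00 = $86.20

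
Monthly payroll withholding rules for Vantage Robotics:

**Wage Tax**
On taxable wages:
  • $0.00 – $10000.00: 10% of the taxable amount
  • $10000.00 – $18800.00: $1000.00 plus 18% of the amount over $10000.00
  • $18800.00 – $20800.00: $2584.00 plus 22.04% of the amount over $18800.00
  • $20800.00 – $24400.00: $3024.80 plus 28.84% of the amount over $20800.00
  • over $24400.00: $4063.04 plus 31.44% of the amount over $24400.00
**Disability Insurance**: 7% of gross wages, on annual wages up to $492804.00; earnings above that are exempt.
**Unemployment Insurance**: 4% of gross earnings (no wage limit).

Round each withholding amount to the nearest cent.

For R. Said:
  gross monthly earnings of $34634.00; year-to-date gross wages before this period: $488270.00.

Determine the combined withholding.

Wage Tax: taxable = $34634.00
  $4063.04 + 31.44% × ($34634.00 − $24400.00) = $4063.04 + 31.44% × $10234.00 = $7280.61
Disability Insurance: cap $492804.00 − YTD $488270.00 = $4534.00 subject; 7% × $4534.00 = $317.38
Unemployment Insurance: 4% × $34634.00 = $1385.36
Total: $7280.61 + $317.38 + $1385.36 = $8983.35

$8983.35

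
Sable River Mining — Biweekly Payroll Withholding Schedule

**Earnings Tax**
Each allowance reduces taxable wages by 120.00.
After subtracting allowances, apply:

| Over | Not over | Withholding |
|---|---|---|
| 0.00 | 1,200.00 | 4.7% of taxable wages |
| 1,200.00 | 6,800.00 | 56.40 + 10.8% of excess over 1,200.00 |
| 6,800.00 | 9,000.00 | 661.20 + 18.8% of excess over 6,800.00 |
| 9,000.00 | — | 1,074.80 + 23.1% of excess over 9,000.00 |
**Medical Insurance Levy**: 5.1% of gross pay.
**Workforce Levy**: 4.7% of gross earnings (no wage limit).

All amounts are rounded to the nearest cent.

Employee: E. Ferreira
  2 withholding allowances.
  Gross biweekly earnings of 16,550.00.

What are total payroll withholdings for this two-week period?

4,385.31

Earnings Tax: taxable = 16,550.00 − 2×120.00 = 16,310.00
  1,074.80 + 23.1% × (16,310.00 − 9,000.00) = 1,074.80 + 23.1% × 7,310.00 = 2,763.41
Medical Insurance Levy: 5.1% × 16,550.00 = 844.05
Workforce Levy: 4.7% × 16,550.00 = 777.85
Total: 2,763.41 + 844.05 + 777.85 = 4,385.31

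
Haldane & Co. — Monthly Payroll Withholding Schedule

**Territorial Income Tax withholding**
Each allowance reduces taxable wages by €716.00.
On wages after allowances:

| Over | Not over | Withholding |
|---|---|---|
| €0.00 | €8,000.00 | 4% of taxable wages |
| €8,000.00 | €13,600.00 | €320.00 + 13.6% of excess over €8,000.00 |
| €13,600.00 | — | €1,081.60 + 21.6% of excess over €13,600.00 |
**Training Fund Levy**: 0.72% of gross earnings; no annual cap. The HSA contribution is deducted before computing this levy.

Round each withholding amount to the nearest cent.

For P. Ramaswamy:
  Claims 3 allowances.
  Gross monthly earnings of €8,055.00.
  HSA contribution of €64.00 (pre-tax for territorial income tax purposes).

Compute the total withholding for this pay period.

€291.26

Territorial Income Tax: taxable = €8,055.00 − €64.00 − 3×€716.00 = €5,843.00
  4% × €5,843.00 = €233.72
Training Fund Levy: 0.72% × €7,991.00 = €57.54
Total: €233.72 + €57.54 = €291.26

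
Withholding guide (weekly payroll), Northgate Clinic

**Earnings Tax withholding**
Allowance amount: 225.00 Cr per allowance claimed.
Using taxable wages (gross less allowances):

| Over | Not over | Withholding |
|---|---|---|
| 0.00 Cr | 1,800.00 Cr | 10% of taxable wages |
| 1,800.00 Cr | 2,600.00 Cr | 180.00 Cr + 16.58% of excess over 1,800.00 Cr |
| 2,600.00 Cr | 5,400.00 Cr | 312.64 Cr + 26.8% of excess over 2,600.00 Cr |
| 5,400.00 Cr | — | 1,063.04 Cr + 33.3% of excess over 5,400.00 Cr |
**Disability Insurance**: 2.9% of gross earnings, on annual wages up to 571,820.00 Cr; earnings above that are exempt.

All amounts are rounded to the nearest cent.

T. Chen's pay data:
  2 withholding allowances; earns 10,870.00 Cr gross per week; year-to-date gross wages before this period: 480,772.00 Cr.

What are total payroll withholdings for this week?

Earnings Tax: taxable = 10,870.00 Cr − 2×225.00 Cr = 10,420.00 Cr
  1,063.04 Cr + 33.3% × (10,420.00 Cr − 5,400.00 Cr) = 1,063.04 Cr + 33.3% × 5,020.00 Cr = 2,734.70 Cr
Disability Insurance: 2.9% × 10,870.00 Cr = 315.23 Cr
Total: 2,734.70 Cr + 315.23 Cr = 3,049.93 Cr

3,049.93 Cr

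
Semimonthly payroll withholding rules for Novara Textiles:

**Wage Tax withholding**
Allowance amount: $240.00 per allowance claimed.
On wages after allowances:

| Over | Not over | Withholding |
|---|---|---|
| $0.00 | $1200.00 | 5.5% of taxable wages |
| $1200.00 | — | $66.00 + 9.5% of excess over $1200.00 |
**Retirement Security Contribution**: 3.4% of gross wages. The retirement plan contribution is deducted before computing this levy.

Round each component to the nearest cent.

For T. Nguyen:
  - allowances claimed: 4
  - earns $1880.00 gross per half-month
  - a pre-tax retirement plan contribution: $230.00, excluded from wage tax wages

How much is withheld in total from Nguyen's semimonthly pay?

$94.05

Wage Tax: taxable = $1880.00 − $230.00 − 4×$240.00 = $690.00
  5.5% × $690.00 = $37.95
Retirement Security Contribution: 3.4% × $1650.00 = $56.10
Total: $37.95 + $56.10 = $94.05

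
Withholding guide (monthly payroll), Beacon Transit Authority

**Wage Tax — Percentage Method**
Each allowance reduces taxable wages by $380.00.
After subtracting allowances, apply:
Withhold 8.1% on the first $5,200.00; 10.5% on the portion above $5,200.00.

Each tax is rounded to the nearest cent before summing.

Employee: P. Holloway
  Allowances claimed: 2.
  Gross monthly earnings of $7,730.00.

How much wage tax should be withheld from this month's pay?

$607.05

Wage Tax: taxable = $7,730.00 − 2×$380.00 = $6,970.00
  $421.20 + 10.5% × ($6,970.00 − $5,200.00) = $421.20 + 10.5% × $1,770.00 = $607.05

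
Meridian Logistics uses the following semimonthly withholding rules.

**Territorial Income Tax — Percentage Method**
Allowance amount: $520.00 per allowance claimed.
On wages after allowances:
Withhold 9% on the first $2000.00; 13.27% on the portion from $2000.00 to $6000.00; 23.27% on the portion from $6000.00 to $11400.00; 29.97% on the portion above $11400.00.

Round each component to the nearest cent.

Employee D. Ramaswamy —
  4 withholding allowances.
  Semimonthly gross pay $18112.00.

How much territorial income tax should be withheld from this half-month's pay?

$3355.59

Territorial Income Tax: taxable = $18112.00 − 4×$520.00 = $16032.00
  $1967.38 + 29.97% × ($16032.00 − $11400.00) = $1967.38 + 29.97% × $4632.00 = $3355.59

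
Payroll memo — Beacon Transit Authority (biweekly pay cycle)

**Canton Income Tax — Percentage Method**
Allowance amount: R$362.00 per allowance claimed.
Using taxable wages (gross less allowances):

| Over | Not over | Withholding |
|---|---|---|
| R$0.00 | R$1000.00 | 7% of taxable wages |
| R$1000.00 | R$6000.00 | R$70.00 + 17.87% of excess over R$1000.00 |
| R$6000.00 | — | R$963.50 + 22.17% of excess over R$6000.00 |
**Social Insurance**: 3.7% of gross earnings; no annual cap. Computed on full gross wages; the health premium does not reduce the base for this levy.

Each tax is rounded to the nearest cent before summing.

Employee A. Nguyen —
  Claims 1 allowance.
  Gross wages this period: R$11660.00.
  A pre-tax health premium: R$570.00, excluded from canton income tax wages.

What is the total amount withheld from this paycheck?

Canton Income Tax: taxable = R$11660.00 − R$570.00 − 1×R$362.00 = R$10728.00
  R$963.50 + 22.17% × (R$10728.00 − R$6000.00) = R$963.50 + 22.17% × R$4728.00 = R$2011.70
Social Insurance: 3.7% × R$11660.00 = R$431.42
Total: R$2011.70 + R$431.42 = R$2443.12

R$2443.12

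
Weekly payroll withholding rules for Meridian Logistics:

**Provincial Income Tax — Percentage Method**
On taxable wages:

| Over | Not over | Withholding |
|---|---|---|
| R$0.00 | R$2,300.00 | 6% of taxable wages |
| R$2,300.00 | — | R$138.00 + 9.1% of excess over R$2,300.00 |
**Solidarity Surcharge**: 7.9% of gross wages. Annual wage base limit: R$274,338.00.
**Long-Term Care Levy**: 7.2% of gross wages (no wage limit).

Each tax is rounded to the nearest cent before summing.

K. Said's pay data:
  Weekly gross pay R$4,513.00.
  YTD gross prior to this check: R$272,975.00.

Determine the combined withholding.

R$772.00

Provincial Income Tax: taxable = R$4,513.00
  R$138.00 + 9.1% × (R$4,513.00 − R$2,300.00) = R$138.00 + 9.1% × R$2,213.00 = R$339.38
Solidarity Surcharge: cap R$274,338.00 − YTD R$272,975.00 = R$1,363.00 subject; 7.9% × R$1,363.00 = R$107.68
Long-Term Care Levy: 7.2% × R$4,513.00 = R$324.94
Total: R$339.38 + R$107.68 + R$324.94 = R$772.00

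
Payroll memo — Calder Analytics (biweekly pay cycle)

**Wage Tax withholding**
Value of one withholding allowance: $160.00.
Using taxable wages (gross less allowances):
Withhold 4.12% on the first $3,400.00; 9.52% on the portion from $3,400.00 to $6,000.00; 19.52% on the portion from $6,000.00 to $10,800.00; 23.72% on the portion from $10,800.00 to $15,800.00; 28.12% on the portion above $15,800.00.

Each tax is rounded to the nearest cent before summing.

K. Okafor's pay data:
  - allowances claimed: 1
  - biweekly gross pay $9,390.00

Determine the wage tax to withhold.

Wage Tax: taxable = $9,390.00 − 1×$160.00 = $9,230.00
  $387.60 + 19.52% × ($9,230.00 − $6,000.00) = $387.60 + 19.52% × $3,230.00 = $1,018.10

$1,018.10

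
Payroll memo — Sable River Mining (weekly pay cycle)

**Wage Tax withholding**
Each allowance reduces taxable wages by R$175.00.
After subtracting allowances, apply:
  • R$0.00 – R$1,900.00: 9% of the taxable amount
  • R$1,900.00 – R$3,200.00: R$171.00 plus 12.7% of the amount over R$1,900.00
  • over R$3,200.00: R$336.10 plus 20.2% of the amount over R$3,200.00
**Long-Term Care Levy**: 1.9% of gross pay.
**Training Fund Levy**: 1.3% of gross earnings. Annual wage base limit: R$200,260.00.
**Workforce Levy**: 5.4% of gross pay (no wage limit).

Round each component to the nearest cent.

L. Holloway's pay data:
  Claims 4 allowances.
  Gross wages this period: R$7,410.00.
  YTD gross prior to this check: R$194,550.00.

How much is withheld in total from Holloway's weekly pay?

Wage Tax: taxable = R$7,410.00 − 4×R$175.00 = R$6,710.00
  R$336.10 + 20.2% × (R$6,710.00 − R$3,200.00) = R$336.10 + 20.2% × R$3,510.00 = R$1,045.12
Long-Term Care Levy: 1.9% × R$7,410.00 = R$140.79
Training Fund Levy: cap R$200,260.00 − YTD R$194,550.00 = R$5,710.00 subject; 1.3% × R$5,710.00 = R$74.23
Workforce Levy: 5.4% × R$7,410.00 = R$400.14
Total: R$1,045.12 + R$140.79 + R$74.23 + R$400.14 = R$1,660.28

R$1,660.28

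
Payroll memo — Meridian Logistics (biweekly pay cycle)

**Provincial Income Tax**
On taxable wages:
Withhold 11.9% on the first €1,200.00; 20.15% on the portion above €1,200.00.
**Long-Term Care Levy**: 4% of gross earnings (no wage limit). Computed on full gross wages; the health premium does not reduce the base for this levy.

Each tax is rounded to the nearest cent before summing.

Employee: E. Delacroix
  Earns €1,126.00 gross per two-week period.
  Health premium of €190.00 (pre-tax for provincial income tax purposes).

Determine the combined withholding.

Provincial Income Tax: taxable = €1,126.00 − €190.00 = €936.00
  11.9% × €936.00 = €111.38
Long-Term Care Levy: 4% × €1,126.00 = €45.04
Total: €111.38 + €45.04 = €156.42

€156.42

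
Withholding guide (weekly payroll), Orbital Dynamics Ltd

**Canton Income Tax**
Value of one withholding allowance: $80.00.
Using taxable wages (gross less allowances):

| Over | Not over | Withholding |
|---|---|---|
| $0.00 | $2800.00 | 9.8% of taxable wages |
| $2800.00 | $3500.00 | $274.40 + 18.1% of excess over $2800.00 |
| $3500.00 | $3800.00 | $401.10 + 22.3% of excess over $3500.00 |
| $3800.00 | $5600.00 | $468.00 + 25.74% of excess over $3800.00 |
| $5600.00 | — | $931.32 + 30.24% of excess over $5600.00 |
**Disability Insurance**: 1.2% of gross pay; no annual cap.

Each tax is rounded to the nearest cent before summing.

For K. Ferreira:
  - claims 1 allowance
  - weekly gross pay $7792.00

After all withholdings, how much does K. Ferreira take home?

Canton Income Tax: taxable = $7792.00 − 1×$80.00 = $7712.00
  $931.32 + 30.24% × ($7712.00 − $5600.00) = $931.32 + 30.24% × $2112.00 = $1569.99
Disability Insurance: 1.2% × $7792.00 = $93.50
Total withheld: $1569.99 + $93.50 = $1663.49
Net pay: $7792.00 − $1663.49 = $6128.51

$6128.51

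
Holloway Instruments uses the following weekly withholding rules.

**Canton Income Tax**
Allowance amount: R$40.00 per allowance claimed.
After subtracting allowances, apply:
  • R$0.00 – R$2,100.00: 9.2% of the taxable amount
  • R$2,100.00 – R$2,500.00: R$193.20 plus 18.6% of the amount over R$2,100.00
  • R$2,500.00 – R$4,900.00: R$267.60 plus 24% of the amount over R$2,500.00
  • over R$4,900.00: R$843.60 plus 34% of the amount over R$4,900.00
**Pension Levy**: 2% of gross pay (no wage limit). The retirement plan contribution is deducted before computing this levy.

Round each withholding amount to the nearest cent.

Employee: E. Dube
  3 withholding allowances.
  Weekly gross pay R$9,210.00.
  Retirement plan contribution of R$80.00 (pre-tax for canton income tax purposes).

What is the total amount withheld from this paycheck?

R$2,423.60

Canton Income Tax: taxable = R$9,210.00 − R$80.00 − 3×R$40.00 = R$9,010.00
  R$843.60 + 34% × (R$9,010.00 − R$4,900.00) = R$843.60 + 34% × R$4,110.00 = R$2,241.00
Pension Levy: 2% × R$9,130.00 = R$182.60
Total: R$2,241.00 + R$182.60 = R$2,423.60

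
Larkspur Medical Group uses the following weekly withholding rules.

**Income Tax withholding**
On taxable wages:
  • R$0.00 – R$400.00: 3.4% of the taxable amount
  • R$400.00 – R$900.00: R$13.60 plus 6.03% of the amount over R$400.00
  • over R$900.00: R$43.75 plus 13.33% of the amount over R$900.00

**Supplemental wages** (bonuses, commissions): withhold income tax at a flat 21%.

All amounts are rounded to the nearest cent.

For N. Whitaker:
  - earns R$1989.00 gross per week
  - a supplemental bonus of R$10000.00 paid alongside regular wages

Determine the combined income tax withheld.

R$2288.91

Income Tax: taxable = R$1989.00
  R$43.75 + 13.33% × (R$1989.00 − R$900.00) = R$43.75 + 13.33% × R$1089.00 = R$188.91
Supplemental (21% flat on bonus): 21% × R$10000.00 = R$2100.00
Total income tax: R$188.91 + R$2100.00 = R$2288.91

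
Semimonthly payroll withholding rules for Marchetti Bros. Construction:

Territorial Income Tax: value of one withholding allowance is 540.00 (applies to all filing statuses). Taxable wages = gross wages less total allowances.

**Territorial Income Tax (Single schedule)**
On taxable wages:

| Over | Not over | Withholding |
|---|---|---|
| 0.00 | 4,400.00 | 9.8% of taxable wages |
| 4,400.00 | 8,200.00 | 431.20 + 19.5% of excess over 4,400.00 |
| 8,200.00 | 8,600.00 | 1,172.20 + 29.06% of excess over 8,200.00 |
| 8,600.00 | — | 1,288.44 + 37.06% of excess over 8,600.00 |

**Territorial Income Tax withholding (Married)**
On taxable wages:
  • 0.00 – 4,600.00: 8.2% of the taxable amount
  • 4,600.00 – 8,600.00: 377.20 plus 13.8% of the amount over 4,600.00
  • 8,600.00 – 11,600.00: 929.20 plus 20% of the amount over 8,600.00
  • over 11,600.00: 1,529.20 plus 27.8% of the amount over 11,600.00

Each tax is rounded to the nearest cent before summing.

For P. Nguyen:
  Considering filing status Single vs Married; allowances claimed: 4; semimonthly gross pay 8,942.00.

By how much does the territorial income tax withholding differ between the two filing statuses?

217.37

Territorial Income Tax (Single): taxable = 8,942.00 − 4×540.00 = 6,782.00
  431.20 + 19.5% × (6,782.00 − 4,400.00) = 431.20 + 19.5% × 2,382.00 = 895.69
Territorial Income Tax (Married): taxable = 8,942.00 − 4×540.00 = 6,782.00
  377.20 + 13.8% × (6,782.00 − 4,600.00) = 377.20 + 13.8% × 2,182.00 = 678.32
Difference: |895.69 − 678.32| = 217.37 (higher under Single)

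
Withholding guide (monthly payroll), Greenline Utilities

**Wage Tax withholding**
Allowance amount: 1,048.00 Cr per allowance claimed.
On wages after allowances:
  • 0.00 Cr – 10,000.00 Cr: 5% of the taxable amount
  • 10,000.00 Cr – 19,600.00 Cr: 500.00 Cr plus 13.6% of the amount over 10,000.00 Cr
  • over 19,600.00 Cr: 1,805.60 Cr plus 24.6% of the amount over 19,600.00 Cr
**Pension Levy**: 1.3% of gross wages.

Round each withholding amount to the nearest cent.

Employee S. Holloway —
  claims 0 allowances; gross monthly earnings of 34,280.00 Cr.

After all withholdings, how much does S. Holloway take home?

28,417.48 Cr

Wage Tax: taxable = 34,280.00 Cr
  1,805.60 Cr + 24.6% × (34,280.00 Cr − 19,600.00 Cr) = 1,805.60 Cr + 24.6% × 14,680.00 Cr = 5,416.88 Cr
Pension Levy: 1.3% × 34,280.00 Cr = 445.64 Cr
Total withheld: 5,416.88 Cr + 445.64 Cr = 5,862.52 Cr
Net pay: 34,280.00 Cr − 5,862.52 Cr = 28,417.48 Cr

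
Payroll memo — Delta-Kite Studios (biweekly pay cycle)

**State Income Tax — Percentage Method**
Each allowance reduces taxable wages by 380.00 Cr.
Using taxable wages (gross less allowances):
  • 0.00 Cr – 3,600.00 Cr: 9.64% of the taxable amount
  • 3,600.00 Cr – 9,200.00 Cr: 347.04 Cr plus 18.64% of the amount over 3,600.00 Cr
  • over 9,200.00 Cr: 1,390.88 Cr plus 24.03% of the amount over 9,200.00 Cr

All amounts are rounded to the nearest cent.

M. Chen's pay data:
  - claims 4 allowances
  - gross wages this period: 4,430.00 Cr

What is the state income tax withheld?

280.52 Cr

State Income Tax: taxable = 4,430.00 Cr − 4×380.00 Cr = 2,910.00 Cr
  9.64% × 2,910.00 Cr = 280.52 Cr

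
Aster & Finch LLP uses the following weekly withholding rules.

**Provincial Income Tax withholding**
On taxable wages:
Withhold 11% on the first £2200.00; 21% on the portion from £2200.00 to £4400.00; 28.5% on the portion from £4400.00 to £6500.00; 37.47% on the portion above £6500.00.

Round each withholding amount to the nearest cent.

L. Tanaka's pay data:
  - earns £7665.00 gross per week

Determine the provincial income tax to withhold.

Provincial Income Tax: taxable = £7665.00
  £1302.50 + 37.47% × (£7665.00 − £6500.00) = £1302.50 + 37.47% × £1165.00 = £1739.03

£1739.03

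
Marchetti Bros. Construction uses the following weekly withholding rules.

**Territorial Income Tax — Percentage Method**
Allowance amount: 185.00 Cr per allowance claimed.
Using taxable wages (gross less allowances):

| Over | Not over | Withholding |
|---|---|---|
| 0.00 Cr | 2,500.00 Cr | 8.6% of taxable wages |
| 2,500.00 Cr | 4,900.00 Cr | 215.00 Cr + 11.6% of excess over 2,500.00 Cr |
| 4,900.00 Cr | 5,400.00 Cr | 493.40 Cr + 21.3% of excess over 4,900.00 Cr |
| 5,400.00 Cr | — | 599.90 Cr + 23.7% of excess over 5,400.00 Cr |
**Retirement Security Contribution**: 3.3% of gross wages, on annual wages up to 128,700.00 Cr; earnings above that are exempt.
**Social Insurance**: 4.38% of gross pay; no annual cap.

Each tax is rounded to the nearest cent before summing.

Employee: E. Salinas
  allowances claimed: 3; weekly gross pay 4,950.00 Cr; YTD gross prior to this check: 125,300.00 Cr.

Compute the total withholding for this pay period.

Territorial Income Tax: taxable = 4,950.00 Cr − 3×185.00 Cr = 4,395.00 Cr
  215.00 Cr + 11.6% × (4,395.00 Cr − 2,500.00 Cr) = 215.00 Cr + 11.6% × 1,895.00 Cr = 434.82 Cr
Retirement Security Contribution: cap 128,700.00 Cr − YTD 125,300.00 Cr = 3,400.00 Cr subject; 3.3% × 3,400.00 Cr = 112.20 Cr
Social Insurance: 4.38% × 4,950.00 Cr = 216.81 Cr
Total: 434.82 Cr + 112.20 Cr + 216.81 Cr = 763.83 Cr

763.83 Cr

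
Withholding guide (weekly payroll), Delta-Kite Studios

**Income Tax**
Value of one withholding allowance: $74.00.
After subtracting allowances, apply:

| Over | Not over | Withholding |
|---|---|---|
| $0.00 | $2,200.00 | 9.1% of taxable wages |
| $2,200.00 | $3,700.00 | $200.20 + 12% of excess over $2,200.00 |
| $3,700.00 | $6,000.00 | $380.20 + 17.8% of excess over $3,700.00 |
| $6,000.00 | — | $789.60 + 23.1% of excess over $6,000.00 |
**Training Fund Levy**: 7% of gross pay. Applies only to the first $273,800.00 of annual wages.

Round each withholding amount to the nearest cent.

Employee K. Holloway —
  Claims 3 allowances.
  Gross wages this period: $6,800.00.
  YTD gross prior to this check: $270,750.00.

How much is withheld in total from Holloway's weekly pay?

$1,136.62

Income Tax: taxable = $6,800.00 − 3×$74.00 = $6,578.00
  $789.60 + 23.1% × ($6,578.00 − $6,000.00) = $789.60 + 23.1% × $578.00 = $923.12
Training Fund Levy: cap $273,800.00 − YTD $270,750.00 = $3,050.00 subject; 7% × $3,050.00 = $213.50
Total: $923.12 + $213.50 = $1,136.62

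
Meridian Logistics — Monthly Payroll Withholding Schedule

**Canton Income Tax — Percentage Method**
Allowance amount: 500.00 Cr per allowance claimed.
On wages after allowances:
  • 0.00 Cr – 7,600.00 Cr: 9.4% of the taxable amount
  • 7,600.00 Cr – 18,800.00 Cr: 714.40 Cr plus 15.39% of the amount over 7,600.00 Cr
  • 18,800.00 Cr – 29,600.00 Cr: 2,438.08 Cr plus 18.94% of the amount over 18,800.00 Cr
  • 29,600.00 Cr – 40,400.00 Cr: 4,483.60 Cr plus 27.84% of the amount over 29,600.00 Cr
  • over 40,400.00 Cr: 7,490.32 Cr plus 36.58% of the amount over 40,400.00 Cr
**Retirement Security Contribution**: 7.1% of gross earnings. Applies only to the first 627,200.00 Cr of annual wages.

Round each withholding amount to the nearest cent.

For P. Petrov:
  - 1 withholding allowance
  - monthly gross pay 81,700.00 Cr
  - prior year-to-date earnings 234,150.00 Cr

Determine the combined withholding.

Canton Income Tax: taxable = 81,700.00 Cr − 1×500.00 Cr = 81,200.00 Cr
  7,490.32 Cr + 36.58% × (81,200.00 Cr − 40,400.00 Cr) = 7,490.32 Cr + 36.58% × 40,800.00 Cr = 22,414.96 Cr
Retirement Security Contribution: 7.1% × 81,700.00 Cr = 5,800.70 Cr
Total: 22,414.96 Cr + 5,800.70 Cr = 28,215.66 Cr

28,215.66 Cr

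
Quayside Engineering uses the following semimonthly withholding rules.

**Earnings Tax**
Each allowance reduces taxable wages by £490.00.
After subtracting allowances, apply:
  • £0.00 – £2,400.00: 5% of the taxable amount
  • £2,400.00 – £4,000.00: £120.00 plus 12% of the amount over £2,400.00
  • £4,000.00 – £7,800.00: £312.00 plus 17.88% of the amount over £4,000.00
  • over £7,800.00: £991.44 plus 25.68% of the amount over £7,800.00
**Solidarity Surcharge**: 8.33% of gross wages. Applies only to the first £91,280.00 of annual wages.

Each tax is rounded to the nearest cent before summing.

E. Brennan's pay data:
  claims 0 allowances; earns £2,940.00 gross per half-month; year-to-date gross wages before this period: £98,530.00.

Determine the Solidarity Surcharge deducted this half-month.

£0.00

Solidarity Surcharge: YTD £98,530.00 ≥ cap £91,280.00 → £0.00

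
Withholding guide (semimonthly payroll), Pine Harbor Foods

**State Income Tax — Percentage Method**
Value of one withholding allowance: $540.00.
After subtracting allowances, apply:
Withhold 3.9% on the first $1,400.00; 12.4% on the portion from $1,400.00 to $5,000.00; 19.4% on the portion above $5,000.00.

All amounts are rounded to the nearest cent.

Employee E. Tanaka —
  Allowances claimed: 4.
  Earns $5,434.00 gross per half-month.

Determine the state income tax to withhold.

$286.98

State Income Tax: taxable = $5,434.00 − 4×$540.00 = $3,274.00
  $54.60 + 12.4% × ($3,274.00 − $1,400.00) = $54.60 + 12.4% × $1,874.00 = $286.98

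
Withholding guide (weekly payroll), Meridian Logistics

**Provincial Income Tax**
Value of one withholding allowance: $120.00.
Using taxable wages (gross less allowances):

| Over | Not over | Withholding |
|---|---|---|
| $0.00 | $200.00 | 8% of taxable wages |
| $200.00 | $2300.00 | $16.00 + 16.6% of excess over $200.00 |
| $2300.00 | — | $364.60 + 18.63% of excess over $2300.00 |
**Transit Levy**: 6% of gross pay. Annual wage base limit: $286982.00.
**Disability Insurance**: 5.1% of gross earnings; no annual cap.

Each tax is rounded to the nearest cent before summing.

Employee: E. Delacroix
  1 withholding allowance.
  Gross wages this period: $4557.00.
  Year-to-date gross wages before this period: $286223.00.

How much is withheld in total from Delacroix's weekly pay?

Provincial Income Tax: taxable = $4557.00 − 1×$120.00 = $4437.00
  $364.60 + 18.63% × ($4437.00 − $2300.00) = $364.60 + 18.63% × $2137.00 = $762.72
Transit Levy: cap $286982.00 − YTD $286223.00 = $759.00 subject; 6% × $759.00 = $45.54
Disability Insurance: 5.1% × $4557.00 = $232.41
Total: $762.72 + $45.54 + $232.41 = $1040.67

$1040.67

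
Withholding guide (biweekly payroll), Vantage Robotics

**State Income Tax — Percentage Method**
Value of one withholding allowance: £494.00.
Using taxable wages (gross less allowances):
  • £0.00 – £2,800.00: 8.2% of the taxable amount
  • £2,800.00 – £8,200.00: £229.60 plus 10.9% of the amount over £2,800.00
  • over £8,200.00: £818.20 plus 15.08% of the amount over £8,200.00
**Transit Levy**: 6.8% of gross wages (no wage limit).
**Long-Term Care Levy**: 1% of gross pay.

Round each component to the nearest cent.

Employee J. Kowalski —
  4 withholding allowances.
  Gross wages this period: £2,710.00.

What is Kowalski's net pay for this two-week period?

£2,438.43

State Income Tax: taxable = £2,710.00 − 4×£494.00 = £734.00
  8.2% × £734.00 = £60.19
Transit Levy: 6.8% × £2,710.00 = £184.28
Long-Term Care Levy: 1% × £2,710.00 = £27.10
Total withheld: £60.19 + £184.28 + £27.10 = £271.57
Net pay: £2,710.00 − £271.57 = £2,438.43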